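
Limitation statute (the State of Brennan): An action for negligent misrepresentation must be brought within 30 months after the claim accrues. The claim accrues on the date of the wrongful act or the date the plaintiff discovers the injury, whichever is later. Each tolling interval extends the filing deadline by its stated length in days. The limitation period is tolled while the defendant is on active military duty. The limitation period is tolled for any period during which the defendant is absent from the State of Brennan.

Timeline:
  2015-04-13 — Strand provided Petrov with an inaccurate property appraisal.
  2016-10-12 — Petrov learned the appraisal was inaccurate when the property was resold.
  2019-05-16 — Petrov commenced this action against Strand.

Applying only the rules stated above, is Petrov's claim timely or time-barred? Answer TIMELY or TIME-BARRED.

Because discovery on 2016-10-12 post-dates the 2015-04-13 act, accrual under the later-of rule falls on 2016-10-12.
Adding the 30 months base period to 2016-10-12 gives a deadline of 2019-04-12, before any tolling.
The 2019-05-16 filing falls after the 2019-04-12 deadline; the claim is time-barred.

TIME-BARRED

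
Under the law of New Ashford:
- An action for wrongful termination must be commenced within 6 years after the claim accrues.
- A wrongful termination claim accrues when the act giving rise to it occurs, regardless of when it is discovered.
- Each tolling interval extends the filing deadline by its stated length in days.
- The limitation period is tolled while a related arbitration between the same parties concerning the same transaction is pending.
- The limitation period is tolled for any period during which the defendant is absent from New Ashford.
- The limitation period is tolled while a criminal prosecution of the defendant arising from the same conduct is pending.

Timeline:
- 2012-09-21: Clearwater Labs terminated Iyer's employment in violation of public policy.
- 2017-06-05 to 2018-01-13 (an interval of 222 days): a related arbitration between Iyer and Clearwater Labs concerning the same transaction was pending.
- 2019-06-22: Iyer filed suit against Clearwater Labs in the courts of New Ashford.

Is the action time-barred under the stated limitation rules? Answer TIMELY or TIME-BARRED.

TIME-BARRED

The claim accrued on 2012-09-21, when the wrongful act occurred.
Adding the 6 years base period to 2012-09-21 gives a deadline of 2018-09-21, before any tolling.
The pending related arbitration from 2017-06-05 to 2018-01-13 tolled the period for 222 days, extending the deadline to 2019-05-01.
The 2019-06-22 filing falls after the 2019-05-01 deadline; the claim is time-barred.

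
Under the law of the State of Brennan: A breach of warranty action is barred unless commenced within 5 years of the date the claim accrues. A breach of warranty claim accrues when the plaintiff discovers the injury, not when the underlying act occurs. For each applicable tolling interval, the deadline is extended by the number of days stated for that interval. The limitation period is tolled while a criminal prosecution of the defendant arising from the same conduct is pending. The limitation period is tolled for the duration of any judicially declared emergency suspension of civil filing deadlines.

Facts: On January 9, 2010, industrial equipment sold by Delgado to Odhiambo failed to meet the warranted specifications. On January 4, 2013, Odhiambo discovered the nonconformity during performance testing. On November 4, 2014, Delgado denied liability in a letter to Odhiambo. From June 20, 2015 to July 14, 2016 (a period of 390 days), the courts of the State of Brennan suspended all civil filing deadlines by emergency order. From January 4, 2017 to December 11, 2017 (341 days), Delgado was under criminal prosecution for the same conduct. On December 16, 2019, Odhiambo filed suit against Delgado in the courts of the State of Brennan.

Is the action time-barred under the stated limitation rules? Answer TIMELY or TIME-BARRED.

TIMELY

Accrual is tied to discovery, so the period began on January 4, 2013 rather than on January 9, 2010 when the act occurred.
The untolled deadline — 5 years after January 4, 2013 — is January 4, 2018.
The emergency suspension of filing deadlines from June 20, 2015 to July 14, 2016 tolled the period for 390 days, extending the deadline to January 29, 2019.
The period was tolled for 341 days by the pending criminal prosecution (January 4, 2017 to December 11, 2017), pushing the deadline to January 5, 2020.
The other events in the timeline have no effect on the limitation period under the stated rules.
The December 16, 2019 filing precedes the January 5, 2020 deadline; the claim is timely.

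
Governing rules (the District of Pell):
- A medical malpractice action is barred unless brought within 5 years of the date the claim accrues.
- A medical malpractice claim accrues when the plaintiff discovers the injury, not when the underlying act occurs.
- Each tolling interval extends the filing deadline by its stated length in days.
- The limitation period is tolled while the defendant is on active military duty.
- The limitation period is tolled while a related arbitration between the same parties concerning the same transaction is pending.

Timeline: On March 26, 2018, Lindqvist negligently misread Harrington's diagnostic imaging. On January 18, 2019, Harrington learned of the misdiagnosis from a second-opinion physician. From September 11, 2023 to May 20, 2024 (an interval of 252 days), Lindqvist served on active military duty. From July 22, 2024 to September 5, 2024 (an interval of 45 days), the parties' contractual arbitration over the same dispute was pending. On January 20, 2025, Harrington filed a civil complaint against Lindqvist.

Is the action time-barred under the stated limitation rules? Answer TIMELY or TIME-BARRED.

The claim did not accrue until Harrington discovered the injury on January 18, 2019; the March 26, 2018 act date does not start the clock under the stated rule.
The untolled deadline — 5 years after January 18, 2019 — is January 18, 2024.
Because the defendant's active military service ran from September 11, 2023 to May 20, 2024, the deadline is extended by 252 days to September 26, 2024.
Because the pending related arbitration ran from July 22, 2024 to September 5, 2024, the deadline is extended by 45 days to November 10, 2024.
Filing on January 20, 2025 missed the November 10, 2024 deadline — the action is time-barred.

TIME-BARRED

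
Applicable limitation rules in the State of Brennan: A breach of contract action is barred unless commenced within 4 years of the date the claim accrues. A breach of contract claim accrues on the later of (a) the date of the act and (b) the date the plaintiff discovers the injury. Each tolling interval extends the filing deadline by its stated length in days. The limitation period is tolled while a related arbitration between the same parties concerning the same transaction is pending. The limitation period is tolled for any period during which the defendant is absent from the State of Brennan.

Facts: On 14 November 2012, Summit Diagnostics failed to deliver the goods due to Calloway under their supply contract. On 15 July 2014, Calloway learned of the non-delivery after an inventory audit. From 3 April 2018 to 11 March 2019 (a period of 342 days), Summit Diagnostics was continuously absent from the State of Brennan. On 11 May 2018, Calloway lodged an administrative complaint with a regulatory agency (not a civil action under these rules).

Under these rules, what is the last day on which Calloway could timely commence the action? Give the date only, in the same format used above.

22 June 2019

Taking the later of the act (14 November 2012) and discovery (15 July 2014), the claim accrued on 15 July 2014.
The untolled deadline — 4 years after 15 July 2014 — is 15 July 2018.
Because the defendant's absence from the jurisdiction ran from 3 April 2018 to 11 March 2019, the deadline is extended by 342 days to 22 June 2019.
None of the other events listed affects the running of the period under the stated rules.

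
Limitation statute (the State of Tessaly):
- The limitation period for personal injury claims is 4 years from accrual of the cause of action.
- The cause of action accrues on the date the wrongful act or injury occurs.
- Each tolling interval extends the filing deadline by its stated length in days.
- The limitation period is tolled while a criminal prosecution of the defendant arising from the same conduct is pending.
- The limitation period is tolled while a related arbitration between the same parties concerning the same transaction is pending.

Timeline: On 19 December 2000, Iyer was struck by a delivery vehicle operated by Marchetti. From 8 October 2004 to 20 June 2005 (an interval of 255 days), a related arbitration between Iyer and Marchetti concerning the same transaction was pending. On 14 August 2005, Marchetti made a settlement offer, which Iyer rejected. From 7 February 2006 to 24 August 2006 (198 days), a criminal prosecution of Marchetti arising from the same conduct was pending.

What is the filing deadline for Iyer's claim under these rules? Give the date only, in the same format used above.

The limitation period began to run on 19 December 2000.
4 years from 19 December 2000 is 19 December 2004.
The period was tolled for 255 days by the pending related arbitration (8 October 2004 to 20 June 2005), pushing the deadline to 31 August 2005.
The pending criminal prosecution starting 7 February 2006 came too late — the period had run on 31 August 2005 — and so does not extend the deadline.
The other events in the timeline have no effect on the limitation period under the stated rules.

31 August 2005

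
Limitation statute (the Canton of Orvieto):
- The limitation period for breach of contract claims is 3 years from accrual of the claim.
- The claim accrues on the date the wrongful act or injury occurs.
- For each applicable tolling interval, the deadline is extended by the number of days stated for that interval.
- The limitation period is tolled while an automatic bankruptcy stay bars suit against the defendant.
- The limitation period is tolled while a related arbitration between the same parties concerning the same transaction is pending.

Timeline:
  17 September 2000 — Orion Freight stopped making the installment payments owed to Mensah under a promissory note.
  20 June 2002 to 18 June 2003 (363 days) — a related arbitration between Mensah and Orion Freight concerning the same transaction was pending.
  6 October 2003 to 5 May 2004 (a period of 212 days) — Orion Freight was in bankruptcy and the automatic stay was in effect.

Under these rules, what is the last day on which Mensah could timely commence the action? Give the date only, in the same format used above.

14 April 2005

The claim accrued on 17 September 2000, when the wrongful act occurred.
3 years from 17 September 2000 is 17 September 2003.
The period was tolled for 363 days by the pending related arbitration (20 June 2002 to 18 June 2003), pushing the deadline to 14 September 2004.
Because the automatic bankruptcy stay ran from 6 October 2003 to 5 May 2004, the deadline is extended by 212 days to 14 April 2005.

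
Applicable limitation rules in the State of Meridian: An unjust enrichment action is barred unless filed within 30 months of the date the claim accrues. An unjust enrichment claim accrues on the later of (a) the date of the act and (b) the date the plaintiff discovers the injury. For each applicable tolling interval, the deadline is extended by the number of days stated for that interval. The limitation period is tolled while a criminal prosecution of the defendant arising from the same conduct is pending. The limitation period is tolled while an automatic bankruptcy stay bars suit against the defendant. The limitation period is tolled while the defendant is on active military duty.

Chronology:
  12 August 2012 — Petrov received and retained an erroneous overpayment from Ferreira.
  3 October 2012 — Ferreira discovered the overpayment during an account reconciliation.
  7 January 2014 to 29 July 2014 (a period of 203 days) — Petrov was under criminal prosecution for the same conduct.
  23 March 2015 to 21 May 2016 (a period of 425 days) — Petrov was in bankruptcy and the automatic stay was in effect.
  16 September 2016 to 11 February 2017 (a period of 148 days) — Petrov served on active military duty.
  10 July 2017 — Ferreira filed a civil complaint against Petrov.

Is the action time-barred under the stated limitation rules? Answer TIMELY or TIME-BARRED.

The claim accrued on 3 October 2012 — the later of the 12 August 2012 act and the 3 October 2012 discovery.
Adding the 30 months base period to 3 October 2012 gives a deadline of 3 April 2015, before any tolling.
The pending criminal prosecution from 7 January 2014 to 29 July 2014 tolled the period for 203 days, extending the deadline to 23 October 2015.
The automatic bankruptcy stay from 23 March 2015 to 21 May 2016 tolled the period for 425 days, extending the deadline to 21 December 2016.
Because the defendant's active military service ran from 16 September 2016 to 11 February 2017, the deadline is extended by 148 days to 18 May 2017.
The 10 July 2017 filing falls after the 18 May 2017 deadline; the claim is time-barred.

TIME-BARRED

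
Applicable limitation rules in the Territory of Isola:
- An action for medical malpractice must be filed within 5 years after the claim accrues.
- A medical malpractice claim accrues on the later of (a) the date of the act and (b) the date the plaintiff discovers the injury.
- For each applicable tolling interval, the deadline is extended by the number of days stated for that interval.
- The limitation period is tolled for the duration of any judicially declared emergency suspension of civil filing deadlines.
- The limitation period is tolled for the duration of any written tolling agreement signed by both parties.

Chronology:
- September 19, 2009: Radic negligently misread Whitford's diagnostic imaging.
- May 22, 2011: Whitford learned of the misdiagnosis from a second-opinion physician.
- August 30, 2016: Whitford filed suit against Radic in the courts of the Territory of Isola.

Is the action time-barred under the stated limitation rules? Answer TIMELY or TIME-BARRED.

TIME-BARRED

Because discovery on May 22, 2011 post-dates the September 19, 2009 act, accrual under the later-of rule falls on May 22, 2011.
5 years from May 22, 2011 is May 22, 2016.
The August 30, 2016 filing falls after the May 22, 2016 deadline; the claim is time-barred.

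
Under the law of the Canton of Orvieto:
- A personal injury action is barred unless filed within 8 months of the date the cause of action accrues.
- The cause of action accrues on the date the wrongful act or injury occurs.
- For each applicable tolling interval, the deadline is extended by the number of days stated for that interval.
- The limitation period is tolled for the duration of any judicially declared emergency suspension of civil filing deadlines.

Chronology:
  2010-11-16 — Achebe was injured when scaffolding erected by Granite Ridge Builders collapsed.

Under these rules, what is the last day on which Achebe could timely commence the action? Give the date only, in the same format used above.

The cause of action accrued on 2010-11-16, the date of the act.
8 months from 2010-11-16 is 2011-07-16.

2011-07-16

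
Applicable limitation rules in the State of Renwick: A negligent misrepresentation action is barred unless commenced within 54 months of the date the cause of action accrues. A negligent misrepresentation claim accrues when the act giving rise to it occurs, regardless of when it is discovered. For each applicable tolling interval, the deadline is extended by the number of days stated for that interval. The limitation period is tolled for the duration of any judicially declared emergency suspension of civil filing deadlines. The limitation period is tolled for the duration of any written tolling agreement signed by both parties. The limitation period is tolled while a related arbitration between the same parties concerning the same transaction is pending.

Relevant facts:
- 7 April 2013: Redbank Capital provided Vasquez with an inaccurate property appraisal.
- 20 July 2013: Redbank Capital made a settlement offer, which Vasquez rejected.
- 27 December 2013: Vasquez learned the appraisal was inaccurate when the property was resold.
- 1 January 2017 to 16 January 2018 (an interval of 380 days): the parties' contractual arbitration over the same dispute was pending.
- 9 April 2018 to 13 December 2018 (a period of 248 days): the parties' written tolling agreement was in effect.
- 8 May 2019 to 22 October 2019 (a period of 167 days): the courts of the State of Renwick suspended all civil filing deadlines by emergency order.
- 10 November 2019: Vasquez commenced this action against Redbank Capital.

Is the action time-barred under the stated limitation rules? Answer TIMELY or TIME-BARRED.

Because the rule ties accrual to occurrence, the claim accrued on 7 April 2013, not on the 27 December 2013 discovery date.
54 months from 7 April 2013 is 7 October 2017.
The period was tolled for 380 days by the pending related arbitration (1 January 2017 to 16 January 2018), pushing the deadline to 22 October 2018.
The written tolling agreement from 9 April 2018 to 13 December 2018 tolled the period for 248 days, extending the deadline to 27 June 2019.
Because the emergency suspension of filing deadlines ran from 8 May 2019 to 22 October 2019, the deadline is extended by 167 days to 11 December 2019.
None of the other events listed affects the running of the period under the stated rules.
Filing on 10 November 2019 beat the 11 December 2019 deadline — the action is timely.

TIMELY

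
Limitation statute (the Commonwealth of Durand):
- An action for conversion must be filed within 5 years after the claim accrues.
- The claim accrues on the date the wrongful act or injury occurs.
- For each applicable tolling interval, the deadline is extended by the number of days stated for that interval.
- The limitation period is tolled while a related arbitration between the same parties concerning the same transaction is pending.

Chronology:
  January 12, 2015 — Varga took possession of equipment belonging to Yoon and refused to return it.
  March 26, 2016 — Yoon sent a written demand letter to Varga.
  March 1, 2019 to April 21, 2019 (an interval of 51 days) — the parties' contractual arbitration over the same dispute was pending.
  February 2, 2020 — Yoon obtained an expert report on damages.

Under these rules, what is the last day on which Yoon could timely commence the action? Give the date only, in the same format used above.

March 3, 2020

The claim accrued on January 12, 2015, when the wrongful act occurred.
The untolled deadline — 5 years after January 12, 2015 — is January 12, 2020.
The period was tolled for 51 days by the pending related arbitration (March 1, 2019 to April 21, 2019), pushing the deadline to March 3, 2020.
Nothing else in the chronology tolls or restarts the period.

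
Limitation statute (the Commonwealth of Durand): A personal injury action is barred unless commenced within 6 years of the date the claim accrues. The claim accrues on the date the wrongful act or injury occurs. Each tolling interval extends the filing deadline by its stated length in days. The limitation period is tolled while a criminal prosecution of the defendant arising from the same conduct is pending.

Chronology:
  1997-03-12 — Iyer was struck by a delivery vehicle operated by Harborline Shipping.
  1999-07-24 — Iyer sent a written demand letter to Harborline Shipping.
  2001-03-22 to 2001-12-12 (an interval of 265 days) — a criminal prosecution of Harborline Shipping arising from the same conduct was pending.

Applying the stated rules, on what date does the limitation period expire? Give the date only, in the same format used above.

The claim accrued on 1997-03-12, the date of the act.
The untolled deadline — 6 years after 1997-03-12 — is 2003-03-12.
Because the pending criminal prosecution ran from 2001-03-22 to 2001-12-12, the deadline is extended by 265 days to 2003-12-02.
None of the other events listed affects the running of the period under the stated rules.

2003-12-02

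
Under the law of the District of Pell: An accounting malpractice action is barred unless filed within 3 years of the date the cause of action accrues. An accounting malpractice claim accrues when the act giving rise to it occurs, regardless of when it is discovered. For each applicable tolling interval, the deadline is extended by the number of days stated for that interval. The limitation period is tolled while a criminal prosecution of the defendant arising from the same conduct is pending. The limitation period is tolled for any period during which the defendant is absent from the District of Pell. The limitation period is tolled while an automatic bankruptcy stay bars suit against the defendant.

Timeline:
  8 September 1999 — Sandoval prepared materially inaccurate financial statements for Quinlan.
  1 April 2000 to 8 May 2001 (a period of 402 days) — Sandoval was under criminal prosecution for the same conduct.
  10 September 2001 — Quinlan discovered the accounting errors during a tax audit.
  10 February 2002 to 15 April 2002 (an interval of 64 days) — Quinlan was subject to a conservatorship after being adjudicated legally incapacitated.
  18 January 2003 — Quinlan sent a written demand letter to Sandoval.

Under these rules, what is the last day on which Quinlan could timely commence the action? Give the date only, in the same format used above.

15 October 2003

Because the rule ties accrual to occurrence, the claim accrued on 8 September 1999, not on the 10 September 2001 discovery date.
Adding the 3 years base period to 8 September 1999 gives a deadline of 8 September 2002, before any tolling.
The pending criminal prosecution from 1 April 2000 to 8 May 2001 tolled the period for 402 days, extending the deadline to 15 October 2003.
No stated provision tolls the period for the plaintiff's incapacity, so the interval from 10 February 2002 to 15 April 2002 has no effect on the deadline.
The other events in the timeline have no effect on the limitation period under the stated rules.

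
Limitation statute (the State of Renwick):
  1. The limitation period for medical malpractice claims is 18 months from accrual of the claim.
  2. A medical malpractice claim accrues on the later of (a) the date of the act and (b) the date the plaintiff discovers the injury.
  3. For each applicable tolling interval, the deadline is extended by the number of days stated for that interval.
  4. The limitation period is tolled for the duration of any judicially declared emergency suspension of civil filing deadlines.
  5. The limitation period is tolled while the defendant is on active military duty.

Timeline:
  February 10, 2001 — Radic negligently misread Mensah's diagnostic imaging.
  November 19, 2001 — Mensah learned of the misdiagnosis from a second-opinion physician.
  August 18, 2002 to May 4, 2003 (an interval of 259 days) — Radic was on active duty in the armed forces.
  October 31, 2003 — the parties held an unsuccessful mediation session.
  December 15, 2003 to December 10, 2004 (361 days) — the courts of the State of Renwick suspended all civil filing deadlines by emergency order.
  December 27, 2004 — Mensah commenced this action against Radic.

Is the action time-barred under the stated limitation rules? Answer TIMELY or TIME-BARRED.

The claim accrued on November 19, 2001 — the later of the February 10, 2001 act and the November 19, 2001 discovery.
The untolled deadline — 18 months after November 19, 2001 — is May 19, 2003.
The defendant's active military service from August 18, 2002 to May 4, 2003 tolled the period for 259 days, extending the deadline to February 2, 2004.
The period was tolled for 361 days by the emergency suspension of filing deadlines (December 15, 2003 to December 10, 2004), pushing the deadline to January 28, 2005.
None of the other events listed affects the running of the period under the stated rules.
Filing on December 27, 2004 beat the January 28, 2005 deadline — the action is timely.

TIMELY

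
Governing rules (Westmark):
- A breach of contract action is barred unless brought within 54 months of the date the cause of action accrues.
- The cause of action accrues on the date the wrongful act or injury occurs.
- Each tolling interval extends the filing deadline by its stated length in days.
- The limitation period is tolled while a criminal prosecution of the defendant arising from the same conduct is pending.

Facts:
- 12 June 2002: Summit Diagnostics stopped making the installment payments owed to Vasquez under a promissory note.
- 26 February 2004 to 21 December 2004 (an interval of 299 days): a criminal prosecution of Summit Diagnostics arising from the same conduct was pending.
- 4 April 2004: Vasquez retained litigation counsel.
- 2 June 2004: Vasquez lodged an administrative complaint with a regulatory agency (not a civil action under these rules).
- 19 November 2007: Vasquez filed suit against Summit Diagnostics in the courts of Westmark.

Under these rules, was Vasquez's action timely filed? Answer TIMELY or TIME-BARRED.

TIME-BARRED

The claim accrued on 12 June 2002, when the wrongful act occurred.
54 months from 12 June 2002 is 12 December 2006.
The period was tolled for 299 days by the pending criminal prosecution (26 February 2004 to 21 December 2004), pushing the deadline to 7 October 2007.
The other events in the timeline have no effect on the limitation period under the stated rules.
The 19 November 2007 filing falls after the 7 October 2007 deadline; the claim is time-barred.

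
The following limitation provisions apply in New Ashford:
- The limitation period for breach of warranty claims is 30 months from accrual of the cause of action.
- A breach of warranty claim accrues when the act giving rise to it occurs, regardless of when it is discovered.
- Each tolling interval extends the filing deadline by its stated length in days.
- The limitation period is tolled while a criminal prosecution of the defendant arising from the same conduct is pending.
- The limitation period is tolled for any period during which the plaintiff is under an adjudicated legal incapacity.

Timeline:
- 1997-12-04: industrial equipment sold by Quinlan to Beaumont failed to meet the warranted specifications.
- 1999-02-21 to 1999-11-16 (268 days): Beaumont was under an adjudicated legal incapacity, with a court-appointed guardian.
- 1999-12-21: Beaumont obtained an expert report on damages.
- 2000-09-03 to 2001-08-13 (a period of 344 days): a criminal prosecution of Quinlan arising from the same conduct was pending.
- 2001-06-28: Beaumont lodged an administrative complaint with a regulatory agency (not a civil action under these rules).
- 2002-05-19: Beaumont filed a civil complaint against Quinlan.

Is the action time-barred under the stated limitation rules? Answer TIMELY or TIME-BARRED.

The cause of action accrued on 1997-12-04, the date of the act.
The untolled deadline — 30 months after 1997-12-04 — is 2000-06-04.
The plaintiff's legal incapacity from 1999-02-21 to 1999-11-16 tolled the period for 268 days, extending the deadline to 2001-02-27.
The pending criminal prosecution from 2000-09-03 to 2001-08-13 tolled the period for 344 days, extending the deadline to 2002-02-06.
Nothing else in the chronology tolls or restarts the period.
Beaumont filed on 2002-05-19, after the 2002-02-06 deadline, so the action is time-barred.

TIME-BARRED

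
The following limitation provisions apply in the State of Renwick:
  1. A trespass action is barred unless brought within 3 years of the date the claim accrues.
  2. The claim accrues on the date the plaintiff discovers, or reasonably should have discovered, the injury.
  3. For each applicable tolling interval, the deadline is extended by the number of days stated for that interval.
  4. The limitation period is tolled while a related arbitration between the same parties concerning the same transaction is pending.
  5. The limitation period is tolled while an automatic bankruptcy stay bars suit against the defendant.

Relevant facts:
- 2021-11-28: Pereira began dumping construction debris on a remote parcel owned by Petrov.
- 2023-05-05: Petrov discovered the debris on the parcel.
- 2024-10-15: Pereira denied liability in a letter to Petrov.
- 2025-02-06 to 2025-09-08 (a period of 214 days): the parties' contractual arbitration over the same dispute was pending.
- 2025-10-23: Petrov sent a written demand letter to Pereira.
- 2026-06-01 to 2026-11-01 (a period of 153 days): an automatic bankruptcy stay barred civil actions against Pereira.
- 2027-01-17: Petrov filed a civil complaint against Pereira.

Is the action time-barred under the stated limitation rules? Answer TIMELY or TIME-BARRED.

TIMELY

Accrual is tied to discovery, so the period began on 2023-05-05 rather than on 2021-11-28 when the act occurred.
Adding the 3 years base period to 2023-05-05 gives a deadline of 2026-05-05, before any tolling.
The period was tolled for 214 days by the pending related arbitration (2025-02-06 to 2025-09-08), pushing the deadline to 2026-12-05.
Because the automatic bankruptcy stay ran from 2026-06-01 to 2026-11-01, the deadline is extended by 153 days to 2027-05-07.
Nothing else in the chronology tolls or restarts the period.
Petrov filed on 2027-01-17, before the 2027-05-07 deadline, so the action is timely.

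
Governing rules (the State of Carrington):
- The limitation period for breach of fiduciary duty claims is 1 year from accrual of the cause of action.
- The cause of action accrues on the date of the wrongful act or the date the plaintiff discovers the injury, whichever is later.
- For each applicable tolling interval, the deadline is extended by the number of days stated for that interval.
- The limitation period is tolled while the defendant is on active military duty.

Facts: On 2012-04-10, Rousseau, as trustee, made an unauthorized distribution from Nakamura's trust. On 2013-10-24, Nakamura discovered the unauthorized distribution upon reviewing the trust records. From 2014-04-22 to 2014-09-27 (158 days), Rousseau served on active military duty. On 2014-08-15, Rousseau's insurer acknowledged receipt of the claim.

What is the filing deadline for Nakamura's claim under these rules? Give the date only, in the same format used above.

2015-03-31

Because discovery on 2013-10-24 post-dates the 2012-04-10 act, accrual under the later-of rule falls on 2013-10-24.
The untolled deadline — 1 year after 2013-10-24 — is 2014-10-24.
Because the defendant's active military service ran from 2014-04-22 to 2014-09-27, the deadline is extended by 158 days to 2015-03-31.
The other events in the timeline have no effect on the limitation period under the stated rules.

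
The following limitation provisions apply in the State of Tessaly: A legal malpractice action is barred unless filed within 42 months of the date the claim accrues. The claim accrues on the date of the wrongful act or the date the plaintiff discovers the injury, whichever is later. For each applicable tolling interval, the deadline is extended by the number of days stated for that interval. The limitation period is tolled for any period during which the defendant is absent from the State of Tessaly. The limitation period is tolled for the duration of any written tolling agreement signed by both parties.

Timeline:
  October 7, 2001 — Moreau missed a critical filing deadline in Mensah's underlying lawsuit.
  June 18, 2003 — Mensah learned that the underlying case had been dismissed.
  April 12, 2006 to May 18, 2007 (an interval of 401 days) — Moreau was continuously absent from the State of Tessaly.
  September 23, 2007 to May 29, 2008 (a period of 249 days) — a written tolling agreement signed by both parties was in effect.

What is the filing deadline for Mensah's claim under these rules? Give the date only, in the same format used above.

The claim accrued on June 18, 2003 — the later of the October 7, 2001 act and the June 18, 2003 discovery.
The untolled deadline — 42 months after June 18, 2003 — is December 18, 2006.
Because the defendant's absence from the jurisdiction ran from April 12, 2006 to May 18, 2007, the deadline is extended by 401 days to January 23, 2008.
Because the written tolling agreement ran from September 23, 2007 to May 29, 2008, the deadline is extended by 249 days to September 28, 2008.

September 28, 2008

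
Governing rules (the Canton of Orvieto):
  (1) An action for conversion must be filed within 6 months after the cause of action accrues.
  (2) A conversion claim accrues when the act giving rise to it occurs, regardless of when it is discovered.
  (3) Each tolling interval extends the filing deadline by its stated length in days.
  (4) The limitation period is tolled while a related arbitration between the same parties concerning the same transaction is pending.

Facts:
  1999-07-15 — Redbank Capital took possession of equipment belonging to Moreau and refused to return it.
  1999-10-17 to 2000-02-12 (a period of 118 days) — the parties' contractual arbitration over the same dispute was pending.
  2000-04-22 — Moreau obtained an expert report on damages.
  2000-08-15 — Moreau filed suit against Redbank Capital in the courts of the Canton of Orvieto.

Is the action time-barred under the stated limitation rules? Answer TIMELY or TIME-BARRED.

The limitation period began to run on 1999-07-15.
The untolled deadline — 6 months after 1999-07-15 — is 2000-01-15.
The period was tolled for 118 days by the pending related arbitration (1999-10-17 to 2000-02-12), pushing the deadline to 2000-05-12.
The other events in the timeline have no effect on the limitation period under the stated rules.
The 2000-08-15 filing falls after the 2000-05-12 deadline; the claim is time-barred.

TIME-BARRED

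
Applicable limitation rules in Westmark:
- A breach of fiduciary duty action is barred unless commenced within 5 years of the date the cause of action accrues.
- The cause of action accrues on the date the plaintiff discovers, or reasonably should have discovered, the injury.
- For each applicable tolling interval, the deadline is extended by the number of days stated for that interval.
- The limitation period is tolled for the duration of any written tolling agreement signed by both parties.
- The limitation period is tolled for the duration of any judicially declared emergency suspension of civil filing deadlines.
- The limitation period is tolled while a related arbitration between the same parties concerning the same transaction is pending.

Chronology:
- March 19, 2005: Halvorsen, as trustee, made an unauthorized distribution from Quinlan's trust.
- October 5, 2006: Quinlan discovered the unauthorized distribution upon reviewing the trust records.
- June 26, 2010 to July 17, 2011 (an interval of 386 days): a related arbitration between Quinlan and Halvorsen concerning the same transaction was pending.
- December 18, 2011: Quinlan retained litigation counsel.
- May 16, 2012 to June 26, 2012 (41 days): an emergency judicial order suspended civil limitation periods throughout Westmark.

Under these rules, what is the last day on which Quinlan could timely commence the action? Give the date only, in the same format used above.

December 5, 2012

The claim did not accrue until Quinlan discovered the injury on October 5, 2006; the March 19, 2005 act date does not start the clock under the stated rule.
The untolled deadline — 5 years after October 5, 2006 — is October 5, 2011.
The pending related arbitration from June 26, 2010 to July 17, 2011 tolled the period for 386 days, extending the deadline to October 25, 2012.
Because the emergency suspension of filing deadlines ran from May 16, 2012 to June 26, 2012, the deadline is extended by 41 days to December 5, 2012.
Nothing else in the chronology tolls or restarts the period.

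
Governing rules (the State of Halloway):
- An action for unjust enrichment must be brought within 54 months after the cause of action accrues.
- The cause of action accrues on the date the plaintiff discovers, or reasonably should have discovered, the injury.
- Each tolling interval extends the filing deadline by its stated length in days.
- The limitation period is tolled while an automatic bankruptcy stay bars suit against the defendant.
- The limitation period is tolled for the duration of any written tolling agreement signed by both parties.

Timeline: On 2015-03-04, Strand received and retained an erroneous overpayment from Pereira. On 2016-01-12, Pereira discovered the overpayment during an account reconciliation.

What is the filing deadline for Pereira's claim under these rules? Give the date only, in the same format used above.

The claim did not accrue until Pereira discovered the injury on 2016-01-12; the 2015-03-04 act date does not start the clock under the stated rule.
Adding the 54 months base period to 2016-01-12 gives a deadline of 2020-07-12, before any tolling.

2020-07-12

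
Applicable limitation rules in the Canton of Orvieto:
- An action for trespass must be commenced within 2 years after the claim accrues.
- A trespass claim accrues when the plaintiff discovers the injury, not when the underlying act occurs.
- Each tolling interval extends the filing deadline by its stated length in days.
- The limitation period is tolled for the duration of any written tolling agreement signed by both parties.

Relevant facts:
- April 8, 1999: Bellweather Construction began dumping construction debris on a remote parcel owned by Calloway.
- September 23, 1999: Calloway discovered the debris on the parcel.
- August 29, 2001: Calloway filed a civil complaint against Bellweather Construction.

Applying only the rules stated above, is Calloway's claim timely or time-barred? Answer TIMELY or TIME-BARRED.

TIMELY

Accrual is tied to discovery, so the period began on September 23, 1999 rather than on April 8, 1999 when the act occurred.
Adding the 2 years base period to September 23, 1999 gives a deadline of September 23, 2001, before any tolling.
The August 29, 2001 filing precedes the September 23, 2001 deadline; the claim is timely.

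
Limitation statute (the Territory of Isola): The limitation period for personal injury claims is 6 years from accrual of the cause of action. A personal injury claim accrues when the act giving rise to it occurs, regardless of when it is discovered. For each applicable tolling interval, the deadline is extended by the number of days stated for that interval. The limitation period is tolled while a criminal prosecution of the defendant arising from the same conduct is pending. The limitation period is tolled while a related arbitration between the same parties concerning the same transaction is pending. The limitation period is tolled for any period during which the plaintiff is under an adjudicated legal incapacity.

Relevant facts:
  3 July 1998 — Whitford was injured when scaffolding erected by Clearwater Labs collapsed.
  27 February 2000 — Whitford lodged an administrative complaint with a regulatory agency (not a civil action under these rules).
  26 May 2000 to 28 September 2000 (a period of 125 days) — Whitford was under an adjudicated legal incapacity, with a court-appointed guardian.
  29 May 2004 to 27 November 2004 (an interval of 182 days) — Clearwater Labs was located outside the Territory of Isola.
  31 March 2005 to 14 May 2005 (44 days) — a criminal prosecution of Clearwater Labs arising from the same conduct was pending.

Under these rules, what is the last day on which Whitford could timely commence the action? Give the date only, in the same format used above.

5 November 2004

The claim accrued on 3 July 1998, when the wrongful act occurred.
The untolled deadline — 6 years after 3 July 1998 — is 3 July 2004.
The plaintiff's legal incapacity from 26 May 2000 to 28 September 2000 tolled the period for 125 days, extending the deadline to 5 November 2004.
The pending criminal prosecution from 31 March 2005 to 14 May 2005 began after the period had already run on 5 November 2004, so it has no tolling effect.
Although the defendant's absence ran from 29 May 2004 to 27 November 2004, the stated rules do not make that a tolling event, so it is disregarded.
None of the other events listed affects the running of the period under the stated rules.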